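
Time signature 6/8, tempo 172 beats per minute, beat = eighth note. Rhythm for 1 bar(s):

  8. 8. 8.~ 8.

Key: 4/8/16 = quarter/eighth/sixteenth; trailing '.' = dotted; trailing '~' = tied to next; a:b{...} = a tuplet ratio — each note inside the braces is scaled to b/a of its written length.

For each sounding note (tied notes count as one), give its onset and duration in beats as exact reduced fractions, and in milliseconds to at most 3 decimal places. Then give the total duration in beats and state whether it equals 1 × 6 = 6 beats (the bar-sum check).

1) 0.0ms=0b +523.256ms=3/2b
2) 523.256ms=3/2b +523.256ms=3/2b
3) 1046.512ms=3b +1046.512ms=3b
Σ=6b of 6 (172bpm 6/8) — PASS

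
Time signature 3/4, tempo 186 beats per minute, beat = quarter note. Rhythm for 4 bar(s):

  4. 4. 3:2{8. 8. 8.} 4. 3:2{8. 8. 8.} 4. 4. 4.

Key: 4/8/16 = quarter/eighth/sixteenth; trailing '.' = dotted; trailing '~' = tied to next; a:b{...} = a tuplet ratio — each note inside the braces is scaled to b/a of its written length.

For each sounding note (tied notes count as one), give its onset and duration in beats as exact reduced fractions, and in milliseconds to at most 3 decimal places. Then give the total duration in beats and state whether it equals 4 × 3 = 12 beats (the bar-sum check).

1) 0.0ms=0b +483.871ms=3/2b
2) 483.871ms=3/2b +483.871ms=3/2b
3) 967.742ms=3b +161.29ms=1/2b
4) 1129.032ms=7/2b +161.29ms=1/2b
5) 1290.323ms=4b +161.29ms=1/2b
6) 1451.613ms=9/2b +483.871ms=3/2b
7) 1935.484ms=6b +161.29ms=1/2b
8) 2096.774ms=13/2b +161.29ms=1/2b
9) 2258.065ms=7b +161.29ms=1/2b
10) 2419.355ms=15/2b +483.871ms=3/2b
11) 2903.226ms=9b +483.871ms=3/2b
12) 3387.097ms=21/2b +483.871ms=3/2b
Σ=12b of 12 (186bpm 3/4) — PASS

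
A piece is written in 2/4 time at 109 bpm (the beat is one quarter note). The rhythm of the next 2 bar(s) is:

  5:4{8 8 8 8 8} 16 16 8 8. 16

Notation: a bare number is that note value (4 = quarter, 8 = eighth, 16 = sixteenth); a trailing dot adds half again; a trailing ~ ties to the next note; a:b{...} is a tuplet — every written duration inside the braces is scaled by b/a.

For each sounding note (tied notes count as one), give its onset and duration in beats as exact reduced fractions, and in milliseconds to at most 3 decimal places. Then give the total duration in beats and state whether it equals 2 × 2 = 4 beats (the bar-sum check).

1) 0.0ms=0b +220.183ms=2/5b
2) 220.183ms=2/5b +220.183ms=2/5b
3) 440.367ms=4/5b +220.183ms=2/5b
4) 660.55ms=6/5b +220.183ms=2/5b
5) 880.734ms=8/5b +220.183ms=2/5b
6) 1100.917ms=2b +137.615ms=1/4b
7) 1238.532ms=9/4b +137.615ms=1/4b
8) 1376.147ms=5/2b +275.229ms=1/2b
9) 1651.376ms=3b +412.844ms=3/4b
10) 2064.22ms=15/4b +137.615ms=1/4b
Σ=4b of 4 (109bpm 2/4) — PASS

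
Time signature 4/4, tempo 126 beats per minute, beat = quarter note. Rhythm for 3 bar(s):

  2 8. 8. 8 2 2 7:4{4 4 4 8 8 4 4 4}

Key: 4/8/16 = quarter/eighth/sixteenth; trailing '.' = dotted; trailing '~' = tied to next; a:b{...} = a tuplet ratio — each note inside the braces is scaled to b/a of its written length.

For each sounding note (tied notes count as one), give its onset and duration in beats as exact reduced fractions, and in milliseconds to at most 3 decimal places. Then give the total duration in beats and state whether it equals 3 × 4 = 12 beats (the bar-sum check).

1) 0.0ms=0b +952.381ms=2b
2) 952.381ms=2b +357.143ms=3/4b
3) 1309.524ms=11/4b +357.143ms=3/4b
4) 1666.667ms=7/2b +238.095ms=1/2b
5) 1904.762ms=4b +952.381ms=2b
6) 2857.143ms=6b +952.381ms=2b
7) 3809.524ms=8b +272.109ms=4/7b
8) 4081.633ms=60/7b +272.109ms=4/7b
9) 4353.741ms=64/7b +272.109ms=4/7b
10) 4625.85ms=68/7b +136.054ms=2/7b
11) 4761.905ms=10b +136.054ms=2/7b
12) 4897.959ms=72/7b +272.109ms=4/7b
13) 5170.068ms=76/7b +272.109ms=4/7b
14) 5442.177ms=80/7b +272.109ms=4/7b
Σ=12b of 12 (126bpm 4/4) — PASS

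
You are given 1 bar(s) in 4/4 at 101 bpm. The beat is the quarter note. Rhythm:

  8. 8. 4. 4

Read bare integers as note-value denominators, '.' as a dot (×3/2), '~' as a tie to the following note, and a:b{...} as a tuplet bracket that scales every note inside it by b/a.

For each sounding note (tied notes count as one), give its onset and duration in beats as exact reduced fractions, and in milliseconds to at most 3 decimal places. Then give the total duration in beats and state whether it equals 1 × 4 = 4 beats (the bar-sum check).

1) 0.0ms=0b +445.545ms=3/4b
2) 445.545ms=3/4b +445.545ms=3/4b
3) 891.089ms=3/2b +891.089ms=3/2b
4) 1782.178ms=3b +594.059ms=1b
Σ=4b of 4 (101bpm 4/4) — PASS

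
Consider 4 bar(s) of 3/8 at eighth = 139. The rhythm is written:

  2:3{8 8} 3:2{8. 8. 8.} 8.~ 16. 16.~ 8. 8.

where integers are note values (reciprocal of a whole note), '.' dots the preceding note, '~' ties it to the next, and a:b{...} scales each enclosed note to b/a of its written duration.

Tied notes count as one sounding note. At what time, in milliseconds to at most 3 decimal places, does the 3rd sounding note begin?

note 3 onset = 3b = 1294.964ms

1. 0.0ms @ 0 + 647.482ms (3/2)
2. 647.482ms @ 3/2 + 647.482ms (3/2)
3. 1294.964ms @ 3 + 431.655ms (1)
4. 1726.619ms @ 4 + 431.655ms (1)
5. 2158.273ms @ 5 + 431.655ms (1)
6. 2589.928ms @ 6 + 971.223ms (9/4)
7. 3561.151ms @ 33/4 + 971.223ms (9/4)
8. 4532.374ms @ 21/2 + 647.482ms (3/2)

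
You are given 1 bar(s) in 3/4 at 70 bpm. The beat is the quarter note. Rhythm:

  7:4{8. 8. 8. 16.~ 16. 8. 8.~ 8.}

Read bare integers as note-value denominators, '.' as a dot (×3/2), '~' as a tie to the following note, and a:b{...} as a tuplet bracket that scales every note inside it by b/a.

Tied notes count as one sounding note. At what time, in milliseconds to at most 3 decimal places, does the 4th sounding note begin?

1. 0.0ms @ 0 + 367.347ms (3/7)
2. 367.347ms @ 3/7 + 367.347ms (3/7)
3. 734.694ms @ 6/7 + 367.347ms (3/7)
4. 1102.041ms @ 9/7 + 367.347ms (3/7)
5. 1469.388ms @ 12/7 + 367.347ms (3/7)
6. 1836.735ms @ 15/7 + 734.694ms (6/7)

note 4 onset = 9/7b = 1102.041ms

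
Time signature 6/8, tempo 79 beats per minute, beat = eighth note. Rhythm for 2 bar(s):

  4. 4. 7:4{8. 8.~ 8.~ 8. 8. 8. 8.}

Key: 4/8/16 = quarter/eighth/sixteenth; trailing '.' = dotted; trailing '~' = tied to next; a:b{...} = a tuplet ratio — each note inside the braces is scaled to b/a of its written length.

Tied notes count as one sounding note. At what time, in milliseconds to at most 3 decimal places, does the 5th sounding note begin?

1. 0.0ms @ 0 + 2278.481ms (3)
2. 2278.481ms @ 3 + 2278.481ms (3)
3. 4556.962ms @ 6 + 650.995ms (6/7)
4. 5207.957ms @ 48/7 + 1952.984ms (18/7)
5. 7160.94ms @ 66/7 + 650.995ms (6/7)
6. 7811.935ms @ 72/7 + 650.995ms (6/7)
7. 8462.929ms @ 78/7 + 650.995ms (6/7)

note 5 onset = 66/7b = 7160.94ms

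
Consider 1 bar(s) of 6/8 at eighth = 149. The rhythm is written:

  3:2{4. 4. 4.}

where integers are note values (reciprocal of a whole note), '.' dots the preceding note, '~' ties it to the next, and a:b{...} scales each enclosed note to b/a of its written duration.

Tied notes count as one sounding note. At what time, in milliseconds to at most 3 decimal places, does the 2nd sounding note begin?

1. 0.0ms @ 0 + 805.369ms (2)
2. 805.369ms @ 2 + 805.369ms (2)
3. 1610.738ms @ 4 + 805.369ms (2)

note 2 onset = 2b = 805.369ms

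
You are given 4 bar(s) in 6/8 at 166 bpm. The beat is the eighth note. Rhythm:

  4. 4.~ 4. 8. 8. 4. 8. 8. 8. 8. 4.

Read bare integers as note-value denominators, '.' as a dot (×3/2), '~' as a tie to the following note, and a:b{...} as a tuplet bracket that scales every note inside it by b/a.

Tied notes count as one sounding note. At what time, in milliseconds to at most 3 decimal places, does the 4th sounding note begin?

1. 0.0ms @ 0 + 1084.337ms (3)
2. 1084.337ms @ 3 + 2168.675ms (6)
3. 3253.012ms @ 9 + 542.169ms (3/2)
4. 3795.181ms @ 21/2 + 542.169ms (3/2)
5. 4337.349ms @ 12 + 1084.337ms (3)
6. 5421.687ms @ 15 + 542.169ms (3/2)
7. 5963.855ms @ 33/2 + 542.169ms (3/2)
8. 6506.024ms @ 18 + 542.169ms (3/2)
9. 7048.193ms @ 39/2 + 542.169ms (3/2)
10. 7590.361ms @ 21 + 1084.337ms (3)

note 4 onset = 21/2b = 3795.181ms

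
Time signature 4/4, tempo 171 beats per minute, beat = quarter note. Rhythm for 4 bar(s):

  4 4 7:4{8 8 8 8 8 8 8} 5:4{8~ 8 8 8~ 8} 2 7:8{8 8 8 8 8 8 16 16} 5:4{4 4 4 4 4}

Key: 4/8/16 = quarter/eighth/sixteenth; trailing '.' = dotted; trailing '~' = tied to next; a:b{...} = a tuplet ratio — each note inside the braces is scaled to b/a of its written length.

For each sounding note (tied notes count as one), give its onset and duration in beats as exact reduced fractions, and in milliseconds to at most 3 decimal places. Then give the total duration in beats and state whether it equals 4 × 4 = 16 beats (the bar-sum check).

1) 0.0ms=0b +350.877ms=1b
2) 350.877ms=1b +350.877ms=1b
3) 701.754ms=2b +100.251ms=2/7b
4) 802.005ms=16/7b +100.251ms=2/7b
5) 902.256ms=18/7b +100.251ms=2/7b
6) 1002.506ms=20/7b +100.251ms=2/7b
7) 1102.757ms=22/7b +100.251ms=2/7b
8) 1203.008ms=24/7b +100.251ms=2/7b
9) 1303.258ms=26/7b +100.251ms=2/7b
10) 1403.509ms=4b +280.702ms=4/5b
11) 1684.211ms=24/5b +140.351ms=2/5b
12) 1824.561ms=26/5b +280.702ms=4/5b
13) 2105.263ms=6b +701.754ms=2b
14) 2807.018ms=8b +200.501ms=4/7b
15) 3007.519ms=60/7b +200.501ms=4/7b
16) 3208.02ms=64/7b +200.501ms=4/7b
17) 3408.521ms=68/7b +200.501ms=4/7b
18) 3609.023ms=72/7b +200.501ms=4/7b
19) 3809.524ms=76/7b +200.501ms=4/7b
20) 4010.025ms=80/7b +100.251ms=2/7b
21) 4110.276ms=82/7b +100.251ms=2/7b
22) 4210.526ms=12b +280.702ms=4/5b
23) 4491.228ms=64/5b +280.702ms=4/5b
24) 4771.93ms=68/5b +280.702ms=4/5b
25) 5052.632ms=72/5b +280.702ms=4/5b
26) 5333.333ms=76/5b +280.702ms=4/5b
Σ=16b of 16 (171bpm 4/4) — PASS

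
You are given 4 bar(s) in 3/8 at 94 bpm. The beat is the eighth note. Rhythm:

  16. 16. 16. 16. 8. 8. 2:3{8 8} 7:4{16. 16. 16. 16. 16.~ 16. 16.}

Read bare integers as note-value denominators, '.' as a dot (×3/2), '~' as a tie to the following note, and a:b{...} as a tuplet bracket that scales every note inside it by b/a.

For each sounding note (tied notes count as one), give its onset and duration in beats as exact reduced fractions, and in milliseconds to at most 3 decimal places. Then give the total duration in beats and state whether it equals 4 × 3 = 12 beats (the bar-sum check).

1) 0.0ms=0b +478.723ms=3/4b
2) 478.723ms=3/4b +478.723ms=3/4b
3) 957.447ms=3/2b +478.723ms=3/4b
4) 1436.17ms=9/4b +478.723ms=3/4b
5) 1914.894ms=3b +957.447ms=3/2b
6) 2872.34ms=9/2b +957.447ms=3/2b
7) 3829.787ms=6b +957.447ms=3/2b
8) 4787.234ms=15/2b +957.447ms=3/2b
9) 5744.681ms=9b +273.556ms=3/7b
10) 6018.237ms=66/7b +273.556ms=3/7b
11) 6291.793ms=69/7b +273.556ms=3/7b
12) 6565.35ms=72/7b +273.556ms=3/7b
13) 6838.906ms=75/7b +547.112ms=6/7b
14) 7386.018ms=81/7b +273.556ms=3/7b
Σ=12b of 12 (94bpm 3/8) — PASS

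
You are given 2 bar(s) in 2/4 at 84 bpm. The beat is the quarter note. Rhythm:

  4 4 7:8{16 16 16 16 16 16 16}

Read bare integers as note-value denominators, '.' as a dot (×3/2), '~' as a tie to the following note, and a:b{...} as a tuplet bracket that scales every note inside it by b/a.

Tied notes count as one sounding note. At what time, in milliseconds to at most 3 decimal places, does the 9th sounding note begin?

1. 0.0ms @ 0 + 714.286ms (1)
2. 714.286ms @ 1 + 714.286ms (1)
3. 1428.571ms @ 2 + 204.082ms (2/7)
4. 1632.653ms @ 16/7 + 204.082ms (2/7)
5. 1836.735ms @ 18/7 + 204.082ms (2/7)
6. 2040.816ms @ 20/7 + 204.082ms (2/7)
7. 2244.898ms @ 22/7 + 204.082ms (2/7)
8. 2448.98ms @ 24/7 + 204.082ms (2/7)
9. 2653.061ms @ 26/7 + 204.082ms (2/7)

note 9 onset = 26/7b = 2653.061ms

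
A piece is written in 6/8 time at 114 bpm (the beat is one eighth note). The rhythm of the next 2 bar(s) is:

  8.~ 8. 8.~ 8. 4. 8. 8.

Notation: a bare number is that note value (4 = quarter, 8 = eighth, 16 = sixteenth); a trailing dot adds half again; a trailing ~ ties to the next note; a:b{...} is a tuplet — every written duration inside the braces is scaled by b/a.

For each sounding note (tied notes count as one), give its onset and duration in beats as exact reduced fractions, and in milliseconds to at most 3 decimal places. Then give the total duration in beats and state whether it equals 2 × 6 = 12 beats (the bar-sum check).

1) 0.0ms=0b +1578.947ms=3b
2) 1578.947ms=3b +1578.947ms=3b
3) 3157.895ms=6b +1578.947ms=3b
4) 4736.842ms=9b +789.474ms=3/2b
5) 5526.316ms=21/2b +789.474ms=3/2b
Σ=12b of 12 (114bpm 6/8) — PASS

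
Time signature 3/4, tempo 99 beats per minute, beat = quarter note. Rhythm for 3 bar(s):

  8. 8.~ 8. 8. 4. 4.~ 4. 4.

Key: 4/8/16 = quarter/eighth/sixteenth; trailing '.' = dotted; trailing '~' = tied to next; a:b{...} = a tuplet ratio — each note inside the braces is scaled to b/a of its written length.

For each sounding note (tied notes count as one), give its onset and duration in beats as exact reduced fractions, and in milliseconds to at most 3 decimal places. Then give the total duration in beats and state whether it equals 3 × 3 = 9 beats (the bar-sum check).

1) 0.0ms=0b +454.545ms=3/4b
2) 454.545ms=3/4b +909.091ms=3/2b
3) 1363.636ms=9/4b +454.545ms=3/4b
4) 1818.182ms=3b +909.091ms=3/2b
5) 2727.273ms=9/2b +1818.182ms=3b
6) 4545.455ms=15/2b +909.091ms=3/2b
Σ=9b of 9 (99bpm 3/4) — PASS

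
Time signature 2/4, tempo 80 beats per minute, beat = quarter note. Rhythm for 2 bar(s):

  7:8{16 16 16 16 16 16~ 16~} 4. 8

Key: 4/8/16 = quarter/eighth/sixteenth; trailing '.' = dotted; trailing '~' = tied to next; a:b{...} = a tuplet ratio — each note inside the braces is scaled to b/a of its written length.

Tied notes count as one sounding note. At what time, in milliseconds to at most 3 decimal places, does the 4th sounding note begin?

note 4 onset = 6/7b = 642.857ms

1. 0.0ms @ 0 + 214.286ms (2/7)
2. 214.286ms @ 2/7 + 214.286ms (2/7)
3. 428.571ms @ 4/7 + 214.286ms (2/7)
4. 642.857ms @ 6/7 + 214.286ms (2/7)
5. 857.143ms @ 8/7 + 214.286ms (2/7)
6. 1071.429ms @ 10/7 + 1553.571ms (29/14)
7. 2625.0ms @ 7/2 + 375.0ms (1/2)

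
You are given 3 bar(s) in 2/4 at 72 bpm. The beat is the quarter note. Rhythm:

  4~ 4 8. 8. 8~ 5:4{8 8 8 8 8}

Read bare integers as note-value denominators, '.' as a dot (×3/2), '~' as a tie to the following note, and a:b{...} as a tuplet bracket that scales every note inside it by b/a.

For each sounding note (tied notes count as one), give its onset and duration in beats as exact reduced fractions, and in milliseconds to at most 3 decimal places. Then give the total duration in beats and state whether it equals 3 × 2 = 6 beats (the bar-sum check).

1) 0.0ms=0b +1666.667ms=2b
2) 1666.667ms=2b +625.0ms=3/4b
3) 2291.667ms=11/4b +625.0ms=3/4b
4) 2916.667ms=7/2b +750.0ms=9/10b
5) 3666.667ms=22/5b +333.333ms=2/5b
6) 4000.0ms=24/5b +333.333ms=2/5b
7) 4333.333ms=26/5b +333.333ms=2/5b
8) 4666.667ms=28/5b +333.333ms=2/5b
Σ=6b of 6 (72bpm 2/4) — PASS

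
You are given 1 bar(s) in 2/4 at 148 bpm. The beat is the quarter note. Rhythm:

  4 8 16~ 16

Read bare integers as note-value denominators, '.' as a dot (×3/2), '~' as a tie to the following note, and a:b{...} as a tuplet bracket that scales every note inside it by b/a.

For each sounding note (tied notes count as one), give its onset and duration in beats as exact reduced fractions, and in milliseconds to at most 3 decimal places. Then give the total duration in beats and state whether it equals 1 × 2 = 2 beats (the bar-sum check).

1) 0.0ms=0b +405.405ms=1b
2) 405.405ms=1b +202.703ms=1/2b
3) 608.108ms=3/2b +202.703ms=1/2b
Σ=2b of 2 (148bpm 2/4) — PASS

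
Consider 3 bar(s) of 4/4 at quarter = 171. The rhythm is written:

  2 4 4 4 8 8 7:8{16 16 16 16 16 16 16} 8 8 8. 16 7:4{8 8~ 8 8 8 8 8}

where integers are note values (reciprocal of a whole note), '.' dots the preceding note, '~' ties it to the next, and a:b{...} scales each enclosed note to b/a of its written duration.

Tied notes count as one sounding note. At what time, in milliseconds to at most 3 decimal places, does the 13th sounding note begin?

1. 0.0ms @ 0 + 701.754ms (2)
2. 701.754ms @ 2 + 350.877ms (1)
3. 1052.632ms @ 3 + 350.877ms (1)
4. 1403.509ms @ 4 + 350.877ms (1)
5. 1754.386ms @ 5 + 175.439ms (1/2)
6. 1929.825ms @ 11/2 + 175.439ms (1/2)
7. 2105.263ms @ 6 + 100.251ms (2/7)
8. 2205.514ms @ 44/7 + 100.251ms (2/7)
9. 2305.764ms @ 46/7 + 100.251ms (2/7)
10. 2406.015ms @ 48/7 + 100.251ms (2/7)
11. 2506.266ms @ 50/7 + 100.251ms (2/7)
12. 2606.516ms @ 52/7 + 100.251ms (2/7)
13. 2706.767ms @ 54/7 + 100.251ms (2/7)
14. 2807.018ms @ 8 + 175.439ms (1/2)
15. 2982.456ms @ 17/2 + 175.439ms (1/2)
16. 3157.895ms @ 9 + 263.158ms (3/4)
17. 3421.053ms @ 39/4 + 87.719ms (1/4)
18. 3508.772ms @ 10 + 100.251ms (2/7)
19. 3609.023ms @ 72/7 + 200.501ms (4/7)
20. 3809.524ms @ 76/7 + 100.251ms (2/7)
21. 3909.774ms @ 78/7 + 100.251ms (2/7)
22. 4010.025ms @ 80/7 + 100.251ms (2/7)
23. 4110.276ms @ 82/7 + 100.251ms (2/7)

note 13 onset = 54/7b = 2706.767ms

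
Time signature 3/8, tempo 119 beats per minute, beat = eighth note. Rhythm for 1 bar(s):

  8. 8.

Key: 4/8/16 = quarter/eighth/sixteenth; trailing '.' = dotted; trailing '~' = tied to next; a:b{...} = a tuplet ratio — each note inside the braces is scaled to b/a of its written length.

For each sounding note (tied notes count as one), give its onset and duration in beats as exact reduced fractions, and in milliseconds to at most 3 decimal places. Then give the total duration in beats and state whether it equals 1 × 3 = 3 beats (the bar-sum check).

1) 0.0ms=0b +756.303ms=3/2b
2) 756.303ms=3/2b +756.303ms=3/2b
Σ=3b of 3 (119bpm 3/8) — PASS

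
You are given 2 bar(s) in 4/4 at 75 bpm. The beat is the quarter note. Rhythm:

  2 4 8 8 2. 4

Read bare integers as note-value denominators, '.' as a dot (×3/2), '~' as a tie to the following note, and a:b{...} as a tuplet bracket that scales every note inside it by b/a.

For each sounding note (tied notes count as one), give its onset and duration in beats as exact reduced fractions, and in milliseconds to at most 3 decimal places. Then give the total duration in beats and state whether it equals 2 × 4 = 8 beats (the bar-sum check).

1) 0.0ms=0b +1600.0ms=2b
2) 1600.0ms=2b +800.0ms=1b
3) 2400.0ms=3b +400.0ms=1/2b
4) 2800.0ms=7/2b +400.0ms=1/2b
5) 3200.0ms=4b +2400.0ms=3b
6) 5600.0ms=7b +800.0ms=1b
Σ=8b of 8 (75bpm 4/4) — PASS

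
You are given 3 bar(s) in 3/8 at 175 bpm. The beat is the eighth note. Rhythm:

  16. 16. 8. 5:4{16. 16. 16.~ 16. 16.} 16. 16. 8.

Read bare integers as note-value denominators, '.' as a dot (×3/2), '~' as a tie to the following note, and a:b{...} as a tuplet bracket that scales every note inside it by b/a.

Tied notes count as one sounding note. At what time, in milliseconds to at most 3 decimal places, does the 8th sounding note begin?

1. 0.0ms @ 0 + 257.143ms (3/4)
2. 257.143ms @ 3/4 + 257.143ms (3/4)
3. 514.286ms @ 3/2 + 514.286ms (3/2)
4. 1028.571ms @ 3 + 205.714ms (3/5)
5. 1234.286ms @ 18/5 + 205.714ms (3/5)
6. 1440.0ms @ 21/5 + 411.429ms (6/5)
7. 1851.429ms @ 27/5 + 205.714ms (3/5)
8. 2057.143ms @ 6 + 257.143ms (3/4)
9. 2314.286ms @ 27/4 + 257.143ms (3/4)
10. 2571.429ms @ 15/2 + 514.286ms (3/2)

note 8 onset = 6b = 2057.143ms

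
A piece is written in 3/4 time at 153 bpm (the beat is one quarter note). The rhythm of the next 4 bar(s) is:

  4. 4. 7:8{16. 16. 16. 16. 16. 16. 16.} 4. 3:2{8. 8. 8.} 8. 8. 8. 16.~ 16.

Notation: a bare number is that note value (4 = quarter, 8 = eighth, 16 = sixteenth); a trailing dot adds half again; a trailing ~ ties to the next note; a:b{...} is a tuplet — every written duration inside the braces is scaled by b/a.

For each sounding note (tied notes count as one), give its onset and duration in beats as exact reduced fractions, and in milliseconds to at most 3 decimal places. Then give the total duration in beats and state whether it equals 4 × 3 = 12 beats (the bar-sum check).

1) 0.0ms=0b +588.235ms=3/2b
2) 588.235ms=3/2b +588.235ms=3/2b
3) 1176.471ms=3b +168.067ms=3/7b
4) 1344.538ms=24/7b +168.067ms=3/7b
5) 1512.605ms=27/7b +168.067ms=3/7b
6) 1680.672ms=30/7b +168.067ms=3/7b
7) 1848.739ms=33/7b +168.067ms=3/7b
8) 2016.807ms=36/7b +168.067ms=3/7b
9) 2184.874ms=39/7b +168.067ms=3/7b
10) 2352.941ms=6b +588.235ms=3/2b
11) 2941.176ms=15/2b +196.078ms=1/2b
12) 3137.255ms=8b +196.078ms=1/2b
13) 3333.333ms=17/2b +196.078ms=1/2b
14) 3529.412ms=9b +294.118ms=3/4b
15) 3823.529ms=39/4b +294.118ms=3/4b
16) 4117.647ms=21/2b +294.118ms=3/4b
17) 4411.765ms=45/4b +294.118ms=3/4b
Σ=12b of 12 (153bpm 3/4) — PASS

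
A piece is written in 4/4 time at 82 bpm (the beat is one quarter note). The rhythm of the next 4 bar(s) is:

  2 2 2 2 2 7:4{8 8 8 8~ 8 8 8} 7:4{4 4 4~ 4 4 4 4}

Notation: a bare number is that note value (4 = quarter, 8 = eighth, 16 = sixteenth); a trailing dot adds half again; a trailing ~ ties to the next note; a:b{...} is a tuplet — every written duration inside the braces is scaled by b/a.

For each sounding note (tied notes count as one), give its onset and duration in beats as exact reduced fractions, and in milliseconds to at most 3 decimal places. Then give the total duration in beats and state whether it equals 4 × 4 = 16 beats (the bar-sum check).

1) 0.0ms=0b +1463.415ms=2b
2) 1463.415ms=2b +1463.415ms=2b
3) 2926.829ms=4b +1463.415ms=2b
4) 4390.244ms=6b +1463.415ms=2b
5) 5853.659ms=8b +1463.415ms=2b
6) 7317.073ms=10b +209.059ms=2/7b
7) 7526.132ms=72/7b +209.059ms=2/7b
8) 7735.192ms=74/7b +209.059ms=2/7b
9) 7944.251ms=76/7b +418.118ms=4/7b
10) 8362.369ms=80/7b +209.059ms=2/7b
11) 8571.429ms=82/7b +209.059ms=2/7b
12) 8780.488ms=12b +418.118ms=4/7b
13) 9198.606ms=88/7b +418.118ms=4/7b
14) 9616.725ms=92/7b +836.237ms=8/7b
15) 10452.962ms=100/7b +418.118ms=4/7b
16) 10871.08ms=104/7b +418.118ms=4/7b
17) 11289.199ms=108/7b +418.118ms=4/7b
Σ=16b of 16 (82bpm 4/4) — PASS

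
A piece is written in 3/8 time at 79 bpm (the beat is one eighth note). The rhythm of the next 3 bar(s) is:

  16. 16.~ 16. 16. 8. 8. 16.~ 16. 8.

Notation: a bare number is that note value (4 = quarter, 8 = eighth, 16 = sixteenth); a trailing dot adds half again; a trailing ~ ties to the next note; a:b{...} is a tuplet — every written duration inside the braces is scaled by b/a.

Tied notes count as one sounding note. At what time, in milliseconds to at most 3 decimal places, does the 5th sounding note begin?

1. 0.0ms @ 0 + 569.62ms (3/4)
2. 569.62ms @ 3/4 + 1139.241ms (3/2)
3. 1708.861ms @ 9/4 + 569.62ms (3/4)
4. 2278.481ms @ 3 + 1139.241ms (3/2)
5. 3417.722ms @ 9/2 + 1139.241ms (3/2)
6. 4556.962ms @ 6 + 1139.241ms (3/2)
7. 5696.203ms @ 15/2 + 1139.241ms (3/2)

note 5 onset = 9/2b = 3417.722ms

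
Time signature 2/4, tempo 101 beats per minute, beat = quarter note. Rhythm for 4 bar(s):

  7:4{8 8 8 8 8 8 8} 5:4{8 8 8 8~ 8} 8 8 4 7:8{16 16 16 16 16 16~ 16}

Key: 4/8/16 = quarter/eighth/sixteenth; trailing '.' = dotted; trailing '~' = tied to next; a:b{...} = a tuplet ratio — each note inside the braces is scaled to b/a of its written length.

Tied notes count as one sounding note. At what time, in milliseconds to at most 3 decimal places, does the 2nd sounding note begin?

1. 0.0ms @ 0 + 169.731ms (2/7)
2. 169.731ms @ 2/7 + 169.731ms (2/7)
3. 339.463ms @ 4/7 + 169.731ms (2/7)
4. 509.194ms @ 6/7 + 169.731ms (2/7)
5. 678.925ms @ 8/7 + 169.731ms (2/7)
6. 848.656ms @ 10/7 + 169.731ms (2/7)
7. 1018.388ms @ 12/7 + 169.731ms (2/7)
8. 1188.119ms @ 2 + 237.624ms (2/5)
9. 1425.743ms @ 12/5 + 237.624ms (2/5)
10. 1663.366ms @ 14/5 + 237.624ms (2/5)
11. 1900.99ms @ 16/5 + 475.248ms (4/5)
12. 2376.238ms @ 4 + 297.03ms (1/2)
13. 2673.267ms @ 9/2 + 297.03ms (1/2)
14. 2970.297ms @ 5 + 594.059ms (1)
15. 3564.356ms @ 6 + 169.731ms (2/7)
16. 3734.088ms @ 44/7 + 169.731ms (2/7)
17. 3903.819ms @ 46/7 + 169.731ms (2/7)
18. 4073.55ms @ 48/7 + 169.731ms (2/7)
19. 4243.281ms @ 50/7 + 169.731ms (2/7)
20. 4413.013ms @ 52/7 + 339.463ms (4/7)

note 2 onset = 2/7b = 169.731ms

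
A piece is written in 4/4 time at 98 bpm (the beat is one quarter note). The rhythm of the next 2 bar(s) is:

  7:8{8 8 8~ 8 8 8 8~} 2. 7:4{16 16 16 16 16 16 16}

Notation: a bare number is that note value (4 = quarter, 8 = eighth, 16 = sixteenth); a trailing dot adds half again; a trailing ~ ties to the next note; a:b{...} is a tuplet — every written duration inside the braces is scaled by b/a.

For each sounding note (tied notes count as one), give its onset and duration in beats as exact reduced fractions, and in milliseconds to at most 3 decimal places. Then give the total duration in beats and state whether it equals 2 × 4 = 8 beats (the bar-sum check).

1) 0.0ms=0b +349.854ms=4/7b
2) 349.854ms=4/7b +349.854ms=4/7b
3) 699.708ms=8/7b +699.708ms=8/7b
4) 1399.417ms=16/7b +349.854ms=4/7b
5) 1749.271ms=20/7b +349.854ms=4/7b
6) 2099.125ms=24/7b +2186.589ms=25/7b
7) 4285.714ms=7b +87.464ms=1/7b
8) 4373.178ms=50/7b +87.464ms=1/7b
9) 4460.641ms=51/7b +87.464ms=1/7b
10) 4548.105ms=52/7b +87.464ms=1/7b
11) 4635.569ms=53/7b +87.464ms=1/7b
12) 4723.032ms=54/7b +87.464ms=1/7b
13) 4810.496ms=55/7b +87.464ms=1/7b
Σ=8b of 8 (98bpm 4/4) — PASS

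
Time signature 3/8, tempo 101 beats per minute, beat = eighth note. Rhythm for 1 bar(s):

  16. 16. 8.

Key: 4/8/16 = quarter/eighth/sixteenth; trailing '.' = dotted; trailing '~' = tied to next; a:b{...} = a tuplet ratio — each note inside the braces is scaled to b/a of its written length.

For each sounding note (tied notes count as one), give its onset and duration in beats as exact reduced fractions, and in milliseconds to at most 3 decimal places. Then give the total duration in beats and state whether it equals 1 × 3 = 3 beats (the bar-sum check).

1) 0.0ms=0b +445.545ms=3/4b
2) 445.545ms=3/4b +445.545ms=3/4b
3) 891.089ms=3/2b +891.089ms=3/2b
Σ=3b of 3 (101bpm 3/8) — PASS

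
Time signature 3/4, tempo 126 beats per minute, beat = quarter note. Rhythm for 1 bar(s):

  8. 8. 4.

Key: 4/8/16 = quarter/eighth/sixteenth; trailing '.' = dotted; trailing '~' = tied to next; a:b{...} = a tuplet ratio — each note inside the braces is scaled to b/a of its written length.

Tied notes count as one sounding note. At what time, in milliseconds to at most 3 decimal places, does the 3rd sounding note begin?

1. 0.0ms @ 0 + 357.143ms (3/4)
2. 357.143ms @ 3/4 + 357.143ms (3/4)
3. 714.286ms @ 3/2 + 714.286ms (3/2)

note 3 onset = 3/2b = 714.286ms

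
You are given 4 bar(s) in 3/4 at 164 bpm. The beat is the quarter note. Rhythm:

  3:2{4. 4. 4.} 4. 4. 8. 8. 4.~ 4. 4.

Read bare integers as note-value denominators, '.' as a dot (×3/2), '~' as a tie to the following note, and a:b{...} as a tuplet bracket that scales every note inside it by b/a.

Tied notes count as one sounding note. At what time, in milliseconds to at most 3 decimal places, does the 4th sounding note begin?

1. 0.0ms @ 0 + 365.854ms (1)
2. 365.854ms @ 1 + 365.854ms (1)
3. 731.707ms @ 2 + 365.854ms (1)
4. 1097.561ms @ 3 + 548.78ms (3/2)
5. 1646.341ms @ 9/2 + 548.78ms (3/2)
6. 2195.122ms @ 6 + 274.39ms (3/4)
7. 2469.512ms @ 27/4 + 274.39ms (3/4)
8. 2743.902ms @ 15/2 + 1097.561ms (3)
9. 3841.463ms @ 21/2 + 548.78ms (3/2)

note 4 onset = 3b = 1097.561ms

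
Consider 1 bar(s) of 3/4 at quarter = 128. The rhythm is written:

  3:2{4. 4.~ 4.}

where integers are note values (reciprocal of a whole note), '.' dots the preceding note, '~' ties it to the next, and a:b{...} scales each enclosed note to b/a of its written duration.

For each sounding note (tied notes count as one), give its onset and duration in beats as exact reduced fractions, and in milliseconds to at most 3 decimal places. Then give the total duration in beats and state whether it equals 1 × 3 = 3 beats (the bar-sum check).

1) 0.0ms=0b +468.75ms=1b
2) 468.75ms=1b +937.5ms=2b
Σ=3b of 3 (128bpm 3/4) — PASS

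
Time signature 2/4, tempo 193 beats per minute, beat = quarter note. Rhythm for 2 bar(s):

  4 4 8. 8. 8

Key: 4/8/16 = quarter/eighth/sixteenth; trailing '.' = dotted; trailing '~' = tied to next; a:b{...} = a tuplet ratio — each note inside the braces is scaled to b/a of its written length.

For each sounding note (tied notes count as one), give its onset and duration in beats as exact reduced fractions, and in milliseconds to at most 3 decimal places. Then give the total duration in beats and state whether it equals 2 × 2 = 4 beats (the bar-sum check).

1) 0.0ms=0b +310.881ms=1b
2) 310.881ms=1b +310.881ms=1b
3) 621.762ms=2b +233.161ms=3/4b
4) 854.922ms=11/4b +233.161ms=3/4b
5) 1088.083ms=7/2b +155.44ms=1/2b
Σ=4b of 4 (193bpm 2/4) — PASS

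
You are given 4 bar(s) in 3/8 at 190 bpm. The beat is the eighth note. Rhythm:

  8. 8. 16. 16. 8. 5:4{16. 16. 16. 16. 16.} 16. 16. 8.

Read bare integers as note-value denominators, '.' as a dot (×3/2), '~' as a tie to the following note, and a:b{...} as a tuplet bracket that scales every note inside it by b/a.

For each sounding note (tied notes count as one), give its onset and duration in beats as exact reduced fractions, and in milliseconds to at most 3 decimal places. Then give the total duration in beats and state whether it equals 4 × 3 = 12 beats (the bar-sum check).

1) 0.0ms=0b +473.684ms=3/2b
2) 473.684ms=3/2b +473.684ms=3/2b
3) 947.368ms=3b +236.842ms=3/4b
4) 1184.211ms=15/4b +236.842ms=3/4b
5) 1421.053ms=9/2b +473.684ms=3/2b
6) 1894.737ms=6b +189.474ms=3/5b
7) 2084.211ms=33/5b +189.474ms=3/5b
8) 2273.684ms=36/5b +189.474ms=3/5b
9) 2463.158ms=39/5b +189.474ms=3/5b
10) 2652.632ms=42/5b +189.474ms=3/5b
11) 2842.105ms=9b +236.842ms=3/4b
12) 3078.947ms=39/4b +236.842ms=3/4b
13) 3315.789ms=21/2b +473.684ms=3/2b
Σ=12b of 12 (190bpm 3/8) — PASS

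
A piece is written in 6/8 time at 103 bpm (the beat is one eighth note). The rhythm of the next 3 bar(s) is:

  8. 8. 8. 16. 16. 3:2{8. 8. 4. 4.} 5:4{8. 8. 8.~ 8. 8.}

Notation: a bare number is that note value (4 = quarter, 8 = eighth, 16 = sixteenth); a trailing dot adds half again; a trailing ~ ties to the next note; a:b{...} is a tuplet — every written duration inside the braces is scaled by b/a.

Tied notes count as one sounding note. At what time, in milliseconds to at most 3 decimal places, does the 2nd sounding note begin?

1. 0.0ms @ 0 + 873.786ms (3/2)
2. 873.786ms @ 3/2 + 873.786ms (3/2)
3. 1747.573ms @ 3 + 873.786ms (3/2)
4. 2621.359ms @ 9/2 + 436.893ms (3/4)
5. 3058.252ms @ 21/4 + 436.893ms (3/4)
6. 3495.146ms @ 6 + 582.524ms (1)
7. 4077.67ms @ 7 + 582.524ms (1)
8. 4660.194ms @ 8 + 1165.049ms (2)
9. 5825.243ms @ 10 + 1165.049ms (2)
10. 6990.291ms @ 12 + 699.029ms (6/5)
11. 7689.32ms @ 66/5 + 699.029ms (6/5)
12. 8388.35ms @ 72/5 + 1398.058ms (12/5)
13. 9786.408ms @ 84/5 + 699.029ms (6/5)

note 2 onset = 3/2b = 873.786ms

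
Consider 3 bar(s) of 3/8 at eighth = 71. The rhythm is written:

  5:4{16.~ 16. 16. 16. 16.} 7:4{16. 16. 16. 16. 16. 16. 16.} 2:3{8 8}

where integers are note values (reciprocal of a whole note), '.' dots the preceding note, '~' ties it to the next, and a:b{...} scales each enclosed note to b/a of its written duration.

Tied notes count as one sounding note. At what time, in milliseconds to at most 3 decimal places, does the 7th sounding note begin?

note 7 onset = 27/7b = 3259.557ms

1. 0.0ms @ 0 + 1014.085ms (6/5)
2. 1014.085ms @ 6/5 + 507.042ms (3/5)
3. 1521.127ms @ 9/5 + 507.042ms (3/5)
4. 2028.169ms @ 12/5 + 507.042ms (3/5)
5. 2535.211ms @ 3 + 362.173ms (3/7)
6. 2897.384ms @ 24/7 + 362.173ms (3/7)
7. 3259.557ms @ 27/7 + 362.173ms (3/7)
8. 3621.73ms @ 30/7 + 362.173ms (3/7)
9. 3983.903ms @ 33/7 + 362.173ms (3/7)
10. 4346.076ms @ 36/7 + 362.173ms (3/7)
11. 4708.249ms @ 39/7 + 362.173ms (3/7)
12. 5070.423ms @ 6 + 1267.606ms (3/2)
13. 6338.028ms @ 15/2 + 1267.606ms (3/2)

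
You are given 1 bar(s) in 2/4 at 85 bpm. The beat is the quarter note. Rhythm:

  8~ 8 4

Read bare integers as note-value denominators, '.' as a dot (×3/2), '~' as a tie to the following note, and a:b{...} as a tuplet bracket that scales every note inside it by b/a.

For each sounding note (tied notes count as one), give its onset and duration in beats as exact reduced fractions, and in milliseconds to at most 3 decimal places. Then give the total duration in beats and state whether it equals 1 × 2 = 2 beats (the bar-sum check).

1) 0.0ms=0b +705.882ms=1b
2) 705.882ms=1b +705.882ms=1b
Σ=2b of 2 (85bpm 2/4) — PASS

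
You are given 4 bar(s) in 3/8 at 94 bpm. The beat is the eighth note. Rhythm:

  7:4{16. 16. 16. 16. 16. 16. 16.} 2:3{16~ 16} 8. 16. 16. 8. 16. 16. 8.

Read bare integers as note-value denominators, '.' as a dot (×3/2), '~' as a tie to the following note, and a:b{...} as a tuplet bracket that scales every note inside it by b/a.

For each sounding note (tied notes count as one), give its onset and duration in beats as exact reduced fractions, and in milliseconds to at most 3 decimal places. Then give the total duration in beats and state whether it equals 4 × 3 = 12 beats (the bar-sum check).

1) 0.0ms=0b +273.556ms=3/7b
2) 273.556ms=3/7b +273.556ms=3/7b
3) 547.112ms=6/7b +273.556ms=3/7b
4) 820.669ms=9/7b +273.556ms=3/7b
5) 1094.225ms=12/7b +273.556ms=3/7b
6) 1367.781ms=15/7b +273.556ms=3/7b
7) 1641.337ms=18/7b +273.556ms=3/7b
8) 1914.894ms=3b +957.447ms=3/2b
9) 2872.34ms=9/2b +957.447ms=3/2b
10) 3829.787ms=6b +478.723ms=3/4b
11) 4308.511ms=27/4b +478.723ms=3/4b
12) 4787.234ms=15/2b +957.447ms=3/2b
13) 5744.681ms=9b +478.723ms=3/4b
14) 6223.404ms=39/4b +478.723ms=3/4b
15) 6702.128ms=21/2b +957.447ms=3/2b
Σ=12b of 12 (94bpm 3/8) — PASS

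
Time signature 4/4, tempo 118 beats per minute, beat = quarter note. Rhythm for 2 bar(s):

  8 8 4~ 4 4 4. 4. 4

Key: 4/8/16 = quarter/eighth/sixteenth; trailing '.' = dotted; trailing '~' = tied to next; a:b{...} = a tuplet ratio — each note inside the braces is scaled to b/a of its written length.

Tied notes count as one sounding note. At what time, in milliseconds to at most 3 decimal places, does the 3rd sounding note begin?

1. 0.0ms @ 0 + 254.237ms (1/2)
2. 254.237ms @ 1/2 + 254.237ms (1/2)
3. 508.475ms @ 1 + 1016.949ms (2)
4. 1525.424ms @ 3 + 508.475ms (1)
5. 2033.898ms @ 4 + 762.712ms (3/2)
6. 2796.61ms @ 11/2 + 762.712ms (3/2)
7. 3559.322ms @ 7 + 508.475ms (1)

note 3 onset = 1b = 508.475ms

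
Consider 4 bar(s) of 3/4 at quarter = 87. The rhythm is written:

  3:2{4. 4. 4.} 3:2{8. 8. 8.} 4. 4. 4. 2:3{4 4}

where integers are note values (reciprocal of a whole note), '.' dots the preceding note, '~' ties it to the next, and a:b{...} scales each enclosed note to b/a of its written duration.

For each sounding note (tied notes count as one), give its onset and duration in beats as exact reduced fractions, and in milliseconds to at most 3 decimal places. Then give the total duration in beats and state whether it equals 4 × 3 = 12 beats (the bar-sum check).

1) 0.0ms=0b +689.655ms=1b
2) 689.655ms=1b +689.655ms=1b
3) 1379.31ms=2b +689.655ms=1b
4) 2068.966ms=3b +344.828ms=1/2b
5) 2413.793ms=7/2b +344.828ms=1/2b
6) 2758.621ms=4b +344.828ms=1/2b
7) 3103.448ms=9/2b +1034.483ms=3/2b
8) 4137.931ms=6b +1034.483ms=3/2b
9) 5172.414ms=15/2b +1034.483ms=3/2b
10) 6206.897ms=9b +1034.483ms=3/2b
11) 7241.379ms=21/2b +1034.483ms=3/2b
Σ=12b of 12 (87bpm 3/4) — PASS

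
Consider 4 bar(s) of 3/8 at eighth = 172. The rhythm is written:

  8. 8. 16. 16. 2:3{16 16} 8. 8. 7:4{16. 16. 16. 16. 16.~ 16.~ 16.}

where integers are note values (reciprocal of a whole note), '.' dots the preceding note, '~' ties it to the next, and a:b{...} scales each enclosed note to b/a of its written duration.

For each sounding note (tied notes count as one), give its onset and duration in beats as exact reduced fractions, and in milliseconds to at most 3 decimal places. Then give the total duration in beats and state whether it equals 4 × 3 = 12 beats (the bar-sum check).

1) 0.0ms=0b +523.256ms=3/2b
2) 523.256ms=3/2b +523.256ms=3/2b
3) 1046.512ms=3b +261.628ms=3/4b
4) 1308.14ms=15/4b +261.628ms=3/4b
5) 1569.767ms=9/2b +261.628ms=3/4b
6) 1831.395ms=21/4b +261.628ms=3/4b
7) 2093.023ms=6b +523.256ms=3/2b
8) 2616.279ms=15/2b +523.256ms=3/2b
9) 3139.535ms=9b +149.502ms=3/7b
10) 3289.037ms=66/7b +149.502ms=3/7b
11) 3438.538ms=69/7b +149.502ms=3/7b
12) 3588.04ms=72/7b +149.502ms=3/7b
13) 3737.542ms=75/7b +448.505ms=9/7b
Σ=12b of 12 (172bpm 3/8) — PASS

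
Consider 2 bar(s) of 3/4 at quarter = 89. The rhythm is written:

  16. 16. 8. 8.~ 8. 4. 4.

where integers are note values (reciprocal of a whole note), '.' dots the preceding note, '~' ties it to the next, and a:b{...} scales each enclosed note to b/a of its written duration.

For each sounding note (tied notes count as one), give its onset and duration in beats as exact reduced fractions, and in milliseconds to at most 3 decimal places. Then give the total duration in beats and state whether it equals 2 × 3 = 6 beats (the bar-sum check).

1) 0.0ms=0b +252.809ms=3/8b
2) 252.809ms=3/8b +252.809ms=3/8b
3) 505.618ms=3/4b +505.618ms=3/4b
4) 1011.236ms=3/2b +1011.236ms=3/2b
5) 2022.472ms=3b +1011.236ms=3/2b
6) 3033.708ms=9/2b +1011.236ms=3/2b
Σ=6b of 6 (89bpm 3/4) — PASS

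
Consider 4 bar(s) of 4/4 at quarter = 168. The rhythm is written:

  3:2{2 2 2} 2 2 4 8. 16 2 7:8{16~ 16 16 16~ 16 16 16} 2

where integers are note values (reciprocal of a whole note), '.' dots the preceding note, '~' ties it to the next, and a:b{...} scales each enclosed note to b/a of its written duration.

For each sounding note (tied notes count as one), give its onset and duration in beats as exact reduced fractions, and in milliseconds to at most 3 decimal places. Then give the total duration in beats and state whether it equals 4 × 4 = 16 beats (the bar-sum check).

1) 0.0ms=0b +476.19ms=4/3b
2) 476.19ms=4/3b +476.19ms=4/3b
3) 952.381ms=8/3b +476.19ms=4/3b
4) 1428.571ms=4b +714.286ms=2b
5) 2142.857ms=6b +714.286ms=2b
6) 2857.143ms=8b +357.143ms=1b
7) 3214.286ms=9b +267.857ms=3/4b
8) 3482.143ms=39/4b +89.286ms=1/4b
9) 3571.429ms=10b +714.286ms=2b
10) 4285.714ms=12b +204.082ms=4/7b
11) 4489.796ms=88/7b +102.041ms=2/7b
12) 4591.837ms=90/7b +204.082ms=4/7b
13) 4795.918ms=94/7b +102.041ms=2/7b
14) 4897.959ms=96/7b +102.041ms=2/7b
15) 5000.0ms=14b +714.286ms=2b
Σ=16b of 16 (168bpm 4/4) — PASS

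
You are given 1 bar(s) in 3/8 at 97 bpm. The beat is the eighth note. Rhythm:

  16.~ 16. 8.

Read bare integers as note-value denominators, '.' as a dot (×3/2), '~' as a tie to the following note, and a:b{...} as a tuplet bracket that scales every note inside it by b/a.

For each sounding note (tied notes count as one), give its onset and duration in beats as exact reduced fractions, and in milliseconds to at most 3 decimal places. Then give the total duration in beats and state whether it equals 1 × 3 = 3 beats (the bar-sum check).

1) 0.0ms=0b +927.835ms=3/2b
2) 927.835ms=3/2b +927.835ms=3/2b
Σ=3b of 3 (97bpm 3/8) — PASS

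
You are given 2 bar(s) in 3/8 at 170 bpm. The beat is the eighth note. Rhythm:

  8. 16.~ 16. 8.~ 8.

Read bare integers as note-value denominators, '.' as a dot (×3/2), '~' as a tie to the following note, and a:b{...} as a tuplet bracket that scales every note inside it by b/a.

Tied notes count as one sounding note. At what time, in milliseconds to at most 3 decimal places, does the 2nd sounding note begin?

1. 0.0ms @ 0 + 529.412ms (3/2)
2. 529.412ms @ 3/2 + 529.412ms (3/2)
3. 1058.824ms @ 3 + 1058.824ms (3)

note 2 onset = 3/2b = 529.412ms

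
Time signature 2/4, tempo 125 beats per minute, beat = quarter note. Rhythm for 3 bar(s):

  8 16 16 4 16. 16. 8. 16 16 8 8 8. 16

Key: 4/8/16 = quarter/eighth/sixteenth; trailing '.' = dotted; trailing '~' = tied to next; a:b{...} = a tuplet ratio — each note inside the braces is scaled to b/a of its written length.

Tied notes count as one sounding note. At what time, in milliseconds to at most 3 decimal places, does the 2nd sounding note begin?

1. 0.0ms @ 0 + 240.0ms (1/2)
2. 240.0ms @ 1/2 + 120.0ms (1/4)
3. 360.0ms @ 3/4 + 120.0ms (1/4)
4. 480.0ms @ 1 + 480.0ms (1)
5. 960.0ms @ 2 + 180.0ms (3/8)
6. 1140.0ms @ 19/8 + 180.0ms (3/8)
7. 1320.0ms @ 11/4 + 360.0ms (3/4)
8. 1680.0ms @ 7/2 + 120.0ms (1/4)
9. 1800.0ms @ 15/4 + 120.0ms (1/4)
10. 1920.0ms @ 4 + 240.0ms (1/2)
11. 2160.0ms @ 9/2 + 240.0ms (1/2)
12. 2400.0ms @ 5 + 360.0ms (3/4)
13. 2760.0ms @ 23/4 + 120.0ms (1/4)

note 2 onset = 1/2b = 240.0ms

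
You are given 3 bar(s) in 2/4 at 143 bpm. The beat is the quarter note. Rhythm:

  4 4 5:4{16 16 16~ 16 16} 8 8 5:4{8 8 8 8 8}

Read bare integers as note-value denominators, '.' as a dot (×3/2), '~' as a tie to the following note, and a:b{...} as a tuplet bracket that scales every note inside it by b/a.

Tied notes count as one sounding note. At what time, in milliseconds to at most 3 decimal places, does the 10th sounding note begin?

note 10 onset = 22/5b = 1846.154ms

1. 0.0ms @ 0 + 419.58ms (1)
2. 419.58ms @ 1 + 419.58ms (1)
3. 839.161ms @ 2 + 83.916ms (1/5)
4. 923.077ms @ 11/5 + 83.916ms (1/5)
5. 1006.993ms @ 12/5 + 167.832ms (2/5)
6. 1174.825ms @ 14/5 + 83.916ms (1/5)
7. 1258.741ms @ 3 + 209.79ms (1/2)
8. 1468.531ms @ 7/2 + 209.79ms (1/2)
9. 1678.322ms @ 4 + 167.832ms (2/5)
10. 1846.154ms @ 22/5 + 167.832ms (2/5)
11. 2013.986ms @ 24/5 + 167.832ms (2/5)
12. 2181.818ms @ 26/5 + 167.832ms (2/5)
13. 2349.65ms @ 28/5 + 167.832ms (2/5)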